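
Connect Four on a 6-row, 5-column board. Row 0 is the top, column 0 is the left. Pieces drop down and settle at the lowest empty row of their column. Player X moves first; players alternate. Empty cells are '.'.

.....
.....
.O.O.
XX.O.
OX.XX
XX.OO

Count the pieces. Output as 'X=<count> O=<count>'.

X=7 O=6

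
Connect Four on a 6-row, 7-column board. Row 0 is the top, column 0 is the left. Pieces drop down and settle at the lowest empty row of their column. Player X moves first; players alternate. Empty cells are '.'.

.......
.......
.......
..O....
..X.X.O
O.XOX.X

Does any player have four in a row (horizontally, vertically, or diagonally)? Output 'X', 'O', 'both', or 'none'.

none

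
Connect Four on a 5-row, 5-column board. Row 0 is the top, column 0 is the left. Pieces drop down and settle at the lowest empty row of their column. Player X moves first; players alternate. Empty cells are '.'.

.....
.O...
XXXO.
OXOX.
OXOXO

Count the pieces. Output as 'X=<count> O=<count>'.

X=7 O=7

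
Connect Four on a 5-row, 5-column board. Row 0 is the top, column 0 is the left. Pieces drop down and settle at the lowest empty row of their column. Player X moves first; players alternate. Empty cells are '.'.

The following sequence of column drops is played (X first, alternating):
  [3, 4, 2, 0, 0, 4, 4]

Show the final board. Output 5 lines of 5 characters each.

Answer: .....
.....
....X
X...O
O.XXO

Derivation:
Move 1: X drops in col 3, lands at row 4
Move 2: O drops in col 4, lands at row 4
Move 3: X drops in col 2, lands at row 4
Move 4: O drops in col 0, lands at row 4
Move 5: X drops in col 0, lands at row 3
Move 6: O drops in col 4, lands at row 3
Move 7: X drops in col 4, lands at row 2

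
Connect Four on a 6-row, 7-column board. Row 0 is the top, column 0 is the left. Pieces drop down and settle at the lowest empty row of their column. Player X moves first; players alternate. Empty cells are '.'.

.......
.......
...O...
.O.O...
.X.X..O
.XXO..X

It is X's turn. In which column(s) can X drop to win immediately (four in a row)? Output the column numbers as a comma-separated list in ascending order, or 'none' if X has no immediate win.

Answer: none

Derivation:
col 0: drop X → no win
col 1: drop X → no win
col 2: drop X → no win
col 3: drop X → no win
col 4: drop X → no win
col 5: drop X → no win
col 6: drop X → no win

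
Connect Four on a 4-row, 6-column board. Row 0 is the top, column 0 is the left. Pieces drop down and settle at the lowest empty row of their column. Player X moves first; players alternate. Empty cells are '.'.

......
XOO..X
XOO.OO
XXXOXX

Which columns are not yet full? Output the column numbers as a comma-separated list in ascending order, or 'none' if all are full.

Answer: 0,1,2,3,4,5

Derivation:
col 0: top cell = '.' → open
col 1: top cell = '.' → open
col 2: top cell = '.' → open
col 3: top cell = '.' → open
col 4: top cell = '.' → open
col 5: top cell = '.' → open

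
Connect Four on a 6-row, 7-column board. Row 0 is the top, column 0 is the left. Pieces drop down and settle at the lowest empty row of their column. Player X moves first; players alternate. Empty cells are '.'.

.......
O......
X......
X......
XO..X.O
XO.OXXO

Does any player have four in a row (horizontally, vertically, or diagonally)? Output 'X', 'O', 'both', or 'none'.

X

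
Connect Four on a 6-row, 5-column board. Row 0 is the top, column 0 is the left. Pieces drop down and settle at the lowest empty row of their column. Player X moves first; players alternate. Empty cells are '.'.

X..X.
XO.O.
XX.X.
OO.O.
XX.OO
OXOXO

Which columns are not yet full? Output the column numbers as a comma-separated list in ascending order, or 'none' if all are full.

col 0: top cell = 'X' → FULL
col 1: top cell = '.' → open
col 2: top cell = '.' → open
col 3: top cell = 'X' → FULL
col 4: top cell = '.' → open

Answer: 1,2,4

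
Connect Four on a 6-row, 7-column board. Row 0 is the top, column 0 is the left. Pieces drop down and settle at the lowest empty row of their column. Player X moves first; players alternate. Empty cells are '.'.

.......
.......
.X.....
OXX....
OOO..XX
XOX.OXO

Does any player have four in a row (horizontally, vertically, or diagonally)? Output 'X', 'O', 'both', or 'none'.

none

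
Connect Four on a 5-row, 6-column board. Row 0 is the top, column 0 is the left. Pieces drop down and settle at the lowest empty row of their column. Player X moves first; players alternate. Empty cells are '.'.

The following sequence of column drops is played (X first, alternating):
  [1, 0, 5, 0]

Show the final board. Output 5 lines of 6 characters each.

Answer: ......
......
......
O.....
OX...X

Derivation:
Move 1: X drops in col 1, lands at row 4
Move 2: O drops in col 0, lands at row 4
Move 3: X drops in col 5, lands at row 4
Move 4: O drops in col 0, lands at row 3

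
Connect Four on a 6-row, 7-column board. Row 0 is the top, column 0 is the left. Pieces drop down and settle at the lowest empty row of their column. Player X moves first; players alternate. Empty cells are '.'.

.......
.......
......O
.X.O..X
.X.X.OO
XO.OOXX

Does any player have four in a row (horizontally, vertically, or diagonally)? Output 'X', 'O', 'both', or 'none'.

none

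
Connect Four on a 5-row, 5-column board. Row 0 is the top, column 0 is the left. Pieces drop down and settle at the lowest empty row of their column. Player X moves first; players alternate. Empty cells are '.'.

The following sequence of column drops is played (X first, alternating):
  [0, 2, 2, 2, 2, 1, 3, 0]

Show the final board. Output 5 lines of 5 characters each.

Answer: .....
..X..
..O..
O.X..
XOOX.

Derivation:
Move 1: X drops in col 0, lands at row 4
Move 2: O drops in col 2, lands at row 4
Move 3: X drops in col 2, lands at row 3
Move 4: O drops in col 2, lands at row 2
Move 5: X drops in col 2, lands at row 1
Move 6: O drops in col 1, lands at row 4
Move 7: X drops in col 3, lands at row 4
Move 8: O drops in col 0, lands at row 3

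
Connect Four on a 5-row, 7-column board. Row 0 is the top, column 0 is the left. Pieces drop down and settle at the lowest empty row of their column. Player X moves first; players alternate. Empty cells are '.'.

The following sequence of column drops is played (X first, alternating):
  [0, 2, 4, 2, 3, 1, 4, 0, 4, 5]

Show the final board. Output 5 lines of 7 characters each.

Answer: .......
.......
....X..
O.O.X..
XOOXXO.

Derivation:
Move 1: X drops in col 0, lands at row 4
Move 2: O drops in col 2, lands at row 4
Move 3: X drops in col 4, lands at row 4
Move 4: O drops in col 2, lands at row 3
Move 5: X drops in col 3, lands at row 4
Move 6: O drops in col 1, lands at row 4
Move 7: X drops in col 4, lands at row 3
Move 8: O drops in col 0, lands at row 3
Move 9: X drops in col 4, lands at row 2
Move 10: O drops in col 5, lands at row 4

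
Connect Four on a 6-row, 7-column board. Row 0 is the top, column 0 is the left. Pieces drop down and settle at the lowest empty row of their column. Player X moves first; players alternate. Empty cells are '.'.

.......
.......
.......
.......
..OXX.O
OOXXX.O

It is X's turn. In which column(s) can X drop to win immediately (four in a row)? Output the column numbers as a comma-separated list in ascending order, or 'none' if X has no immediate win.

Answer: 5

Derivation:
col 0: drop X → no win
col 1: drop X → no win
col 2: drop X → no win
col 3: drop X → no win
col 4: drop X → no win
col 5: drop X → WIN!
col 6: drop X → no win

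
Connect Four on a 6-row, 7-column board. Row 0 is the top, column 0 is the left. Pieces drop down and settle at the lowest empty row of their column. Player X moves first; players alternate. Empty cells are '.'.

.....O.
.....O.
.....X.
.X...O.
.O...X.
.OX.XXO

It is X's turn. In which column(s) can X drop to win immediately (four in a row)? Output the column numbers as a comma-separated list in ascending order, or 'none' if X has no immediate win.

Answer: 3

Derivation:
col 0: drop X → no win
col 1: drop X → no win
col 2: drop X → no win
col 3: drop X → WIN!
col 4: drop X → no win
col 6: drop X → no win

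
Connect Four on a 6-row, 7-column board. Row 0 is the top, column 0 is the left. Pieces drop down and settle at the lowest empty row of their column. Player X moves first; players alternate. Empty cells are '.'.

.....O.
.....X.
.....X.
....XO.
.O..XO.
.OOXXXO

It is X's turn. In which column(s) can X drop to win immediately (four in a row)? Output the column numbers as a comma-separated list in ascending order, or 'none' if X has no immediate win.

Answer: 4

Derivation:
col 0: drop X → no win
col 1: drop X → no win
col 2: drop X → no win
col 3: drop X → no win
col 4: drop X → WIN!
col 6: drop X → no win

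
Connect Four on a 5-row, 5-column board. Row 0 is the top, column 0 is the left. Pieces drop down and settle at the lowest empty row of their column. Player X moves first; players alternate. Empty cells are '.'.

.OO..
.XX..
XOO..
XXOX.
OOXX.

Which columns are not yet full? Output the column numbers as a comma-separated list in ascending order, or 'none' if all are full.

col 0: top cell = '.' → open
col 1: top cell = 'O' → FULL
col 2: top cell = 'O' → FULL
col 3: top cell = '.' → open
col 4: top cell = '.' → open

Answer: 0,3,4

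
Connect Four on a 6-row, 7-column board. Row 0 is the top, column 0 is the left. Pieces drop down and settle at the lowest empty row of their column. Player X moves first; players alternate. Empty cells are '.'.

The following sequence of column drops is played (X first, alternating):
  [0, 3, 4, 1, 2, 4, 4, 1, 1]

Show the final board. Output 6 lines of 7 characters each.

Move 1: X drops in col 0, lands at row 5
Move 2: O drops in col 3, lands at row 5
Move 3: X drops in col 4, lands at row 5
Move 4: O drops in col 1, lands at row 5
Move 5: X drops in col 2, lands at row 5
Move 6: O drops in col 4, lands at row 4
Move 7: X drops in col 4, lands at row 3
Move 8: O drops in col 1, lands at row 4
Move 9: X drops in col 1, lands at row 3

Answer: .......
.......
.......
.X..X..
.O..O..
XOXOX..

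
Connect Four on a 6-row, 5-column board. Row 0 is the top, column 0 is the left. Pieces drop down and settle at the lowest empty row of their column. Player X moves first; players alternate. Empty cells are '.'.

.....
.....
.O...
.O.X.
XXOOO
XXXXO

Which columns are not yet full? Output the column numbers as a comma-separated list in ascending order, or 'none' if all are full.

Answer: 0,1,2,3,4

Derivation:
col 0: top cell = '.' → open
col 1: top cell = '.' → open
col 2: top cell = '.' → open
col 3: top cell = '.' → open
col 4: top cell = '.' → open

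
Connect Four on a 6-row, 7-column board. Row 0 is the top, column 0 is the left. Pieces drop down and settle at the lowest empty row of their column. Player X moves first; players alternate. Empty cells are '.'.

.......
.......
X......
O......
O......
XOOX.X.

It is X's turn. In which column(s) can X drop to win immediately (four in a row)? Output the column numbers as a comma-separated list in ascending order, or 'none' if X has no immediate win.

Answer: none

Derivation:
col 0: drop X → no win
col 1: drop X → no win
col 2: drop X → no win
col 3: drop X → no win
col 4: drop X → no win
col 5: drop X → no win
col 6: drop X → no win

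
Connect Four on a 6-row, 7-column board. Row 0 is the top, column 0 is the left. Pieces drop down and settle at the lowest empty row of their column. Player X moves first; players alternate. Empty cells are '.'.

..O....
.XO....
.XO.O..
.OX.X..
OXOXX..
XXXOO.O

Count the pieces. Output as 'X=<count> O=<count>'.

X=10 O=10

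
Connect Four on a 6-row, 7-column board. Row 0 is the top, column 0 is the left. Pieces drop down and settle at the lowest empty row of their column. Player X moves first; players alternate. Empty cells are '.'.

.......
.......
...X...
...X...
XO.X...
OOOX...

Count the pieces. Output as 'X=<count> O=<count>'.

X=5 O=4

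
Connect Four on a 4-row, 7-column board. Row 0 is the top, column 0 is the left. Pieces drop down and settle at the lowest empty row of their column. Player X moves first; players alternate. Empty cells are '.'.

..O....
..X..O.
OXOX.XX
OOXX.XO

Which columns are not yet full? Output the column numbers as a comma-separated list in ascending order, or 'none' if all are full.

Answer: 0,1,3,4,5,6

Derivation:
col 0: top cell = '.' → open
col 1: top cell = '.' → open
col 2: top cell = 'O' → FULL
col 3: top cell = '.' → open
col 4: top cell = '.' → open
col 5: top cell = '.' → open
col 6: top cell = '.' → open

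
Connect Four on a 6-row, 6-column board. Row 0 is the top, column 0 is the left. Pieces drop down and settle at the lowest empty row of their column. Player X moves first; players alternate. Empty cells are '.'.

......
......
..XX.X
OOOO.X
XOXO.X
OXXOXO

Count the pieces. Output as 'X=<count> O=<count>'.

X=10 O=9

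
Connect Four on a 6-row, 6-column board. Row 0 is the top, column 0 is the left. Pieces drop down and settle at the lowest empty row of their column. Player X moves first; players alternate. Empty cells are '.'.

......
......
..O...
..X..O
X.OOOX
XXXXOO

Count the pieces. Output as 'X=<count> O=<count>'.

X=7 O=7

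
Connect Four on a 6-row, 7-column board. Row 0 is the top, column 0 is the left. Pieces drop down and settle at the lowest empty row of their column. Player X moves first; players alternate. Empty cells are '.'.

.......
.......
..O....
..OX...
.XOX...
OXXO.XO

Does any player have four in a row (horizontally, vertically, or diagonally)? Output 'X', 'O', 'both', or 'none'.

none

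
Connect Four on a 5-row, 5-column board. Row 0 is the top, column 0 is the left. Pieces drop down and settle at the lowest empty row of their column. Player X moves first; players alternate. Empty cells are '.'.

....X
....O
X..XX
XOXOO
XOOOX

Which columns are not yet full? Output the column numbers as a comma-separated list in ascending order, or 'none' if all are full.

col 0: top cell = '.' → open
col 1: top cell = '.' → open
col 2: top cell = '.' → open
col 3: top cell = '.' → open
col 4: top cell = 'X' → FULL

Answer: 0,1,2,3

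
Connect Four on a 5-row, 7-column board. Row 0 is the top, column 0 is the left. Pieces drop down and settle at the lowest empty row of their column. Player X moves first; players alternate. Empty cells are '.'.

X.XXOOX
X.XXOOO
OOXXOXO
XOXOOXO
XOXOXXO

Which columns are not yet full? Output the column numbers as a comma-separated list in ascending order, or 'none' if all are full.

col 0: top cell = 'X' → FULL
col 1: top cell = '.' → open
col 2: top cell = 'X' → FULL
col 3: top cell = 'X' → FULL
col 4: top cell = 'O' → FULL
col 5: top cell = 'O' → FULL
col 6: top cell = 'X' → FULL

Answer: 1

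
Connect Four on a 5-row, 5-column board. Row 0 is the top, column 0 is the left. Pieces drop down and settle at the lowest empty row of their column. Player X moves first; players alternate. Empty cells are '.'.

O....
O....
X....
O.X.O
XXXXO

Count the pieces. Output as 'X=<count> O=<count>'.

X=6 O=5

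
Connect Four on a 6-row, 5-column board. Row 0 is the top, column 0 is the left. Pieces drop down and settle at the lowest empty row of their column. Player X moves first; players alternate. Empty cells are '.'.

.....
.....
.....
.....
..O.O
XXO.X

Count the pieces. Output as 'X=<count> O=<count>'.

X=3 O=3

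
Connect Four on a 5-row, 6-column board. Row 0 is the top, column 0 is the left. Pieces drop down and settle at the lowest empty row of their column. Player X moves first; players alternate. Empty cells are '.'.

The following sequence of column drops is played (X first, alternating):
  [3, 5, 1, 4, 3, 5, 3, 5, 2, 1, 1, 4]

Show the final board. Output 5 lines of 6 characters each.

Move 1: X drops in col 3, lands at row 4
Move 2: O drops in col 5, lands at row 4
Move 3: X drops in col 1, lands at row 4
Move 4: O drops in col 4, lands at row 4
Move 5: X drops in col 3, lands at row 3
Move 6: O drops in col 5, lands at row 3
Move 7: X drops in col 3, lands at row 2
Move 8: O drops in col 5, lands at row 2
Move 9: X drops in col 2, lands at row 4
Move 10: O drops in col 1, lands at row 3
Move 11: X drops in col 1, lands at row 2
Move 12: O drops in col 4, lands at row 3

Answer: ......
......
.X.X.O
.O.XOO
.XXXOO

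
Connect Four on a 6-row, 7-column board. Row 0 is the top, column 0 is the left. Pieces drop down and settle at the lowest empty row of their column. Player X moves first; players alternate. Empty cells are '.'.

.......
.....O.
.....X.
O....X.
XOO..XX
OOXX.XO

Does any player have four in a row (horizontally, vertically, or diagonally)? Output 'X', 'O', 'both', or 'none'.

X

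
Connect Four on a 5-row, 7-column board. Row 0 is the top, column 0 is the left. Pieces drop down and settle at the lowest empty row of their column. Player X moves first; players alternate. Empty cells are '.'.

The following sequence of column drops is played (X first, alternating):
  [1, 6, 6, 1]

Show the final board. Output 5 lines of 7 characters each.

Move 1: X drops in col 1, lands at row 4
Move 2: O drops in col 6, lands at row 4
Move 3: X drops in col 6, lands at row 3
Move 4: O drops in col 1, lands at row 3

Answer: .......
.......
.......
.O....X
.X....O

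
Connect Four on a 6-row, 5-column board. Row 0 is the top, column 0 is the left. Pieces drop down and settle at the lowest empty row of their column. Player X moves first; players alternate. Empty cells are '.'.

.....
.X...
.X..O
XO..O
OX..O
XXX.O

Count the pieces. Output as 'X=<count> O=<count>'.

X=7 O=6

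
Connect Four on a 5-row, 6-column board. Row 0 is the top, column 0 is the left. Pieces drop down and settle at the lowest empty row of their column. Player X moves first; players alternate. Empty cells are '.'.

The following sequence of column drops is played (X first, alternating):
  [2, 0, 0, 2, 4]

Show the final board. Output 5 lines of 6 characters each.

Move 1: X drops in col 2, lands at row 4
Move 2: O drops in col 0, lands at row 4
Move 3: X drops in col 0, lands at row 3
Move 4: O drops in col 2, lands at row 3
Move 5: X drops in col 4, lands at row 4

Answer: ......
......
......
X.O...
O.X.X.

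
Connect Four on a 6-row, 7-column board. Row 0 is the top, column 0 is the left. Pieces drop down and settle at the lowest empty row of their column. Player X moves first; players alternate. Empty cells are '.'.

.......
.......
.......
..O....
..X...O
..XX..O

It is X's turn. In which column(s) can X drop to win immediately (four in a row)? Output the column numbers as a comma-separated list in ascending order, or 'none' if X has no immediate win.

Answer: none

Derivation:
col 0: drop X → no win
col 1: drop X → no win
col 2: drop X → no win
col 3: drop X → no win
col 4: drop X → no win
col 5: drop X → no win
col 6: drop X → no win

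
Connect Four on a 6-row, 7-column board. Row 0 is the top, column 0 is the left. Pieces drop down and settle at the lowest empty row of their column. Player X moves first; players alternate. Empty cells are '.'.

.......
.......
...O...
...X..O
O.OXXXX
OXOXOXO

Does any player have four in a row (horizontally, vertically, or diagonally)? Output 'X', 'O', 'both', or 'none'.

X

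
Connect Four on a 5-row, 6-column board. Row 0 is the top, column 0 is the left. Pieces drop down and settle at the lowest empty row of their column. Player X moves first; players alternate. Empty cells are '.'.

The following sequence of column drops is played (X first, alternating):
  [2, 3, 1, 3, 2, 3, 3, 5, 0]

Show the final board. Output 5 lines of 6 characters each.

Move 1: X drops in col 2, lands at row 4
Move 2: O drops in col 3, lands at row 4
Move 3: X drops in col 1, lands at row 4
Move 4: O drops in col 3, lands at row 3
Move 5: X drops in col 2, lands at row 3
Move 6: O drops in col 3, lands at row 2
Move 7: X drops in col 3, lands at row 1
Move 8: O drops in col 5, lands at row 4
Move 9: X drops in col 0, lands at row 4

Answer: ......
...X..
...O..
..XO..
XXXO.O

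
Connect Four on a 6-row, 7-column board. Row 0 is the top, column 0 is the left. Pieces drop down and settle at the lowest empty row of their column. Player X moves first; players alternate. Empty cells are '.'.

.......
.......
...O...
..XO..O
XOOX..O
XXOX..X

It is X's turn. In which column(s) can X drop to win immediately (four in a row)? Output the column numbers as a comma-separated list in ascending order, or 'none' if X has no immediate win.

col 0: drop X → no win
col 1: drop X → no win
col 2: drop X → no win
col 3: drop X → no win
col 4: drop X → no win
col 5: drop X → no win
col 6: drop X → no win

Answer: none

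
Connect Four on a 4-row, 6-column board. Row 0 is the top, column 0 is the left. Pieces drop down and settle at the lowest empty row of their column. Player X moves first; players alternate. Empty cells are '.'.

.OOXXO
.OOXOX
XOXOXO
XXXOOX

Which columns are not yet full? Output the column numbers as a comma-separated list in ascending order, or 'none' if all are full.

col 0: top cell = '.' → open
col 1: top cell = 'O' → FULL
col 2: top cell = 'O' → FULL
col 3: top cell = 'X' → FULL
col 4: top cell = 'X' → FULL
col 5: top cell = 'O' → FULL

Answer: 0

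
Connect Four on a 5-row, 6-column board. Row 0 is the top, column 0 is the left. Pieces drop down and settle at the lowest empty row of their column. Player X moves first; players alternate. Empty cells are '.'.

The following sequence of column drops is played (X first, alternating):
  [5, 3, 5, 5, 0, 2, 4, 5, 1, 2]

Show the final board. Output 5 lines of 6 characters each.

Move 1: X drops in col 5, lands at row 4
Move 2: O drops in col 3, lands at row 4
Move 3: X drops in col 5, lands at row 3
Move 4: O drops in col 5, lands at row 2
Move 5: X drops in col 0, lands at row 4
Move 6: O drops in col 2, lands at row 4
Move 7: X drops in col 4, lands at row 4
Move 8: O drops in col 5, lands at row 1
Move 9: X drops in col 1, lands at row 4
Move 10: O drops in col 2, lands at row 3

Answer: ......
.....O
.....O
..O..X
XXOOXX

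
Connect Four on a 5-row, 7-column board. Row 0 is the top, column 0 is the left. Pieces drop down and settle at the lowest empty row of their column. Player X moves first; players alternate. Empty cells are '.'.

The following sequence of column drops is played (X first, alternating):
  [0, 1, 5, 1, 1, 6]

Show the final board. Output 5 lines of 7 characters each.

Answer: .......
.......
.X.....
.O.....
XO...XO

Derivation:
Move 1: X drops in col 0, lands at row 4
Move 2: O drops in col 1, lands at row 4
Move 3: X drops in col 5, lands at row 4
Move 4: O drops in col 1, lands at row 3
Move 5: X drops in col 1, lands at row 2
Move 6: O drops in col 6, lands at row 4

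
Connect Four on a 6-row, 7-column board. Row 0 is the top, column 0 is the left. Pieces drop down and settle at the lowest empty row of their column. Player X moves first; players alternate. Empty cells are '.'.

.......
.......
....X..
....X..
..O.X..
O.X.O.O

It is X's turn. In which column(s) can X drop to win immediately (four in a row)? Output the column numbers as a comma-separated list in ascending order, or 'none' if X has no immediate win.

Answer: 4

Derivation:
col 0: drop X → no win
col 1: drop X → no win
col 2: drop X → no win
col 3: drop X → no win
col 4: drop X → WIN!
col 5: drop X → no win
col 6: drop X → no win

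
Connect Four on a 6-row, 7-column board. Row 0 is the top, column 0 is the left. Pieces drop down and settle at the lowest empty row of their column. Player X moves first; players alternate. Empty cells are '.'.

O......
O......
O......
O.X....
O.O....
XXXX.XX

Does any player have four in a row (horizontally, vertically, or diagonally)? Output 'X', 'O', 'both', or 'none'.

both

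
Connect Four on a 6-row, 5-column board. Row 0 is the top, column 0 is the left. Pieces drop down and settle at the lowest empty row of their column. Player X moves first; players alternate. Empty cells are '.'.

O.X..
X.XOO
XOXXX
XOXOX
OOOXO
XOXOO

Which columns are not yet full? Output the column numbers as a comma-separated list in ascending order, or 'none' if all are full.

col 0: top cell = 'O' → FULL
col 1: top cell = '.' → open
col 2: top cell = 'X' → FULL
col 3: top cell = '.' → open
col 4: top cell = '.' → open

Answer: 1,3,4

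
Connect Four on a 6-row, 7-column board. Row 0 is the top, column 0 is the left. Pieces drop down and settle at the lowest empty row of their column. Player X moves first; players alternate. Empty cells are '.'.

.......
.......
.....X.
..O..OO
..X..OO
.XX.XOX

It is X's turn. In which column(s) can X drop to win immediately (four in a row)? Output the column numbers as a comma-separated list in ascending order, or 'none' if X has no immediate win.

Answer: 3

Derivation:
col 0: drop X → no win
col 1: drop X → no win
col 2: drop X → no win
col 3: drop X → WIN!
col 4: drop X → no win
col 5: drop X → no win
col 6: drop X → no win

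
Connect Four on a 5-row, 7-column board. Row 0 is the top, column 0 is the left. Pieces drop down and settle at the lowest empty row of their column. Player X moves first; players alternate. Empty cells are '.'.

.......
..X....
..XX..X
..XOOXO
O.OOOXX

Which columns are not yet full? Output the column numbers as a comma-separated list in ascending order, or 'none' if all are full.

Answer: 0,1,2,3,4,5,6

Derivation:
col 0: top cell = '.' → open
col 1: top cell = '.' → open
col 2: top cell = '.' → open
col 3: top cell = '.' → open
col 4: top cell = '.' → open
col 5: top cell = '.' → open
col 6: top cell = '.' → open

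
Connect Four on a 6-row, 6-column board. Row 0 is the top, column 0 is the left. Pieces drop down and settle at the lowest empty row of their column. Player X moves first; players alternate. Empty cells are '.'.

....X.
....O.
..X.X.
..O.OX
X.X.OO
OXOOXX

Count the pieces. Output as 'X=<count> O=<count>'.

X=9 O=8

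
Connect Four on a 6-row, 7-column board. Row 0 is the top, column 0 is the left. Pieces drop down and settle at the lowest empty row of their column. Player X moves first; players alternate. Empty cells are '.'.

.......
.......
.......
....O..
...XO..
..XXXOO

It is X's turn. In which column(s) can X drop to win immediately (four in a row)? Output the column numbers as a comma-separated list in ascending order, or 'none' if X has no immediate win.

col 0: drop X → no win
col 1: drop X → WIN!
col 2: drop X → no win
col 3: drop X → no win
col 4: drop X → no win
col 5: drop X → no win
col 6: drop X → no win

Answer: 1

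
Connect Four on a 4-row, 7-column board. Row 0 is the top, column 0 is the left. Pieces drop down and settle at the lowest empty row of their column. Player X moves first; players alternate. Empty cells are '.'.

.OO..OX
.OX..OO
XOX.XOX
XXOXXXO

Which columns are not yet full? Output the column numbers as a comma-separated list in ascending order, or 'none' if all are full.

Answer: 0,3,4

Derivation:
col 0: top cell = '.' → open
col 1: top cell = 'O' → FULL
col 2: top cell = 'O' → FULL
col 3: top cell = '.' → open
col 4: top cell = '.' → open
col 5: top cell = 'O' → FULL
col 6: top cell = 'X' → FULL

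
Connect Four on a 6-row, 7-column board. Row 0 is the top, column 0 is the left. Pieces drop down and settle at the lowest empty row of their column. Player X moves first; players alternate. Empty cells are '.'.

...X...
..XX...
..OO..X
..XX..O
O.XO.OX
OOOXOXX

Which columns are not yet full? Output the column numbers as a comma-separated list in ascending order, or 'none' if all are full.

Answer: 0,1,2,4,5,6

Derivation:
col 0: top cell = '.' → open
col 1: top cell = '.' → open
col 2: top cell = '.' → open
col 3: top cell = 'X' → FULL
col 4: top cell = '.' → open
col 5: top cell = '.' → open
col 6: top cell = '.' → open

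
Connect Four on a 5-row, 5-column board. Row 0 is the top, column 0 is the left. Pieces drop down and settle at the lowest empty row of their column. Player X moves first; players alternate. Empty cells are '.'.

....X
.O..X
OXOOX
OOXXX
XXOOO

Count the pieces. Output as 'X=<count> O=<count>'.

X=9 O=9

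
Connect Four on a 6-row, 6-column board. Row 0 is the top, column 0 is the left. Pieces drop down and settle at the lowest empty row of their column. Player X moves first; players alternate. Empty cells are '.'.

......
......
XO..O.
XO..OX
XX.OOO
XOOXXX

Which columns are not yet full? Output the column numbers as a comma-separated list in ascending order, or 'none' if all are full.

Answer: 0,1,2,3,4,5

Derivation:
col 0: top cell = '.' → open
col 1: top cell = '.' → open
col 2: top cell = '.' → open
col 3: top cell = '.' → open
col 4: top cell = '.' → open
col 5: top cell = '.' → open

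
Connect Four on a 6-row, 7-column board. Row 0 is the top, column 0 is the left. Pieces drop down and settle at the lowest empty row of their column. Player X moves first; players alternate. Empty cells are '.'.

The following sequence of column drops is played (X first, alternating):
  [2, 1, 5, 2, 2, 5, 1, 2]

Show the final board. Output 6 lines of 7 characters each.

Move 1: X drops in col 2, lands at row 5
Move 2: O drops in col 1, lands at row 5
Move 3: X drops in col 5, lands at row 5
Move 4: O drops in col 2, lands at row 4
Move 5: X drops in col 2, lands at row 3
Move 6: O drops in col 5, lands at row 4
Move 7: X drops in col 1, lands at row 4
Move 8: O drops in col 2, lands at row 2

Answer: .......
.......
..O....
..X....
.XO..O.
.OX..X.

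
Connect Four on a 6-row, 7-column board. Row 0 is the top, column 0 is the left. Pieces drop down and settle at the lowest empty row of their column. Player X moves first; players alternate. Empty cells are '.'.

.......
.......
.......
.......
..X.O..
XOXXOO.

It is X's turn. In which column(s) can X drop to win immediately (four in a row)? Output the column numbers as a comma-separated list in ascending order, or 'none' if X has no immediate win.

col 0: drop X → no win
col 1: drop X → no win
col 2: drop X → no win
col 3: drop X → no win
col 4: drop X → no win
col 5: drop X → no win
col 6: drop X → no win

Answer: none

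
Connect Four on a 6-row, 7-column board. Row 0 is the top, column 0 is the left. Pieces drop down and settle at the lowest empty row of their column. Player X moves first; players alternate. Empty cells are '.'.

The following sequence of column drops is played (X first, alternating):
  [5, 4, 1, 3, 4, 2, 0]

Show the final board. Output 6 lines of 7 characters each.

Move 1: X drops in col 5, lands at row 5
Move 2: O drops in col 4, lands at row 5
Move 3: X drops in col 1, lands at row 5
Move 4: O drops in col 3, lands at row 5
Move 5: X drops in col 4, lands at row 4
Move 6: O drops in col 2, lands at row 5
Move 7: X drops in col 0, lands at row 5

Answer: .......
.......
.......
.......
....X..
XXOOOX.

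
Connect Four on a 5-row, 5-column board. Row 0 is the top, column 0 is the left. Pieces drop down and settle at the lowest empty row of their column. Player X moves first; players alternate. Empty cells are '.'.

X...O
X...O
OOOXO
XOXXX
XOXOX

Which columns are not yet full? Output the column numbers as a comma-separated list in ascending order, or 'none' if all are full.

Answer: 1,2,3

Derivation:
col 0: top cell = 'X' → FULL
col 1: top cell = '.' → open
col 2: top cell = '.' → open
col 3: top cell = '.' → open
col 4: top cell = 'O' → FULL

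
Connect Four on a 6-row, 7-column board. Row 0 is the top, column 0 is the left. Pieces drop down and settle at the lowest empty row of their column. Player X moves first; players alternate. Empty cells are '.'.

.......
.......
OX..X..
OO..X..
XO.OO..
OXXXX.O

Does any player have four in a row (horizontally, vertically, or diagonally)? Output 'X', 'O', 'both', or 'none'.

X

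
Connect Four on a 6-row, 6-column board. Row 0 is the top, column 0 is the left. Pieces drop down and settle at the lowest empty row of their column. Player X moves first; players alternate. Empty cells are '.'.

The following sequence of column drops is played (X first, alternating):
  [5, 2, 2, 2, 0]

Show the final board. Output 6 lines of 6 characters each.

Move 1: X drops in col 5, lands at row 5
Move 2: O drops in col 2, lands at row 5
Move 3: X drops in col 2, lands at row 4
Move 4: O drops in col 2, lands at row 3
Move 5: X drops in col 0, lands at row 5

Answer: ......
......
......
..O...
..X...
X.O..X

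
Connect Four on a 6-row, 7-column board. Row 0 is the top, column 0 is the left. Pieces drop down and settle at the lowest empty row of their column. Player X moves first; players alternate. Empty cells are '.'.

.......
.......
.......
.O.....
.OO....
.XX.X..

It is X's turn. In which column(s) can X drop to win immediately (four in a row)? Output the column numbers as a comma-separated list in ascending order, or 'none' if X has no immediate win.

col 0: drop X → no win
col 1: drop X → no win
col 2: drop X → no win
col 3: drop X → WIN!
col 4: drop X → no win
col 5: drop X → no win
col 6: drop X → no win

Answer: 3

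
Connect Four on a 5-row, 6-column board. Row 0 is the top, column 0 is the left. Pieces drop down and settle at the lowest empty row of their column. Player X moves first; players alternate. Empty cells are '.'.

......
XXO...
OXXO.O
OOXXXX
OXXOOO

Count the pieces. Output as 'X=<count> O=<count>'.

X=10 O=10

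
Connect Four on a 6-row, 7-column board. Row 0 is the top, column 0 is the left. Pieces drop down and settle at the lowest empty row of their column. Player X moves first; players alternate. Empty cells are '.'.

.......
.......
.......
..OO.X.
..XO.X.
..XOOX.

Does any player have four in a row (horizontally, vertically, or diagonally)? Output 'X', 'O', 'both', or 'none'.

none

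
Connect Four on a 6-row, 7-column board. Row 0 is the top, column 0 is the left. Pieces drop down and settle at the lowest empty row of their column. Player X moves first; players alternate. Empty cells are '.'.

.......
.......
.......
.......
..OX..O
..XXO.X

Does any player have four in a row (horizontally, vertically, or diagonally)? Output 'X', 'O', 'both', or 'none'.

none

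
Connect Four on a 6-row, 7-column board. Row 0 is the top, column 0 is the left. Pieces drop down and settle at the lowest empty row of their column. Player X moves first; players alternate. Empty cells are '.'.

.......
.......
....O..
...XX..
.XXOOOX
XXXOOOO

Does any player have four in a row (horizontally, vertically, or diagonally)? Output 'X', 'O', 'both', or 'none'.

O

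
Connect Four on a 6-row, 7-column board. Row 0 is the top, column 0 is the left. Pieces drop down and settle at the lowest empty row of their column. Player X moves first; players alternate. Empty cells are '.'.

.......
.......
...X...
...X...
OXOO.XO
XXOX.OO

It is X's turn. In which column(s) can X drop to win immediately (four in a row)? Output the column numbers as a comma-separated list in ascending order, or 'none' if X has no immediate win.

Answer: 2

Derivation:
col 0: drop X → no win
col 1: drop X → no win
col 2: drop X → WIN!
col 3: drop X → no win
col 4: drop X → no win
col 5: drop X → no win
col 6: drop X → no win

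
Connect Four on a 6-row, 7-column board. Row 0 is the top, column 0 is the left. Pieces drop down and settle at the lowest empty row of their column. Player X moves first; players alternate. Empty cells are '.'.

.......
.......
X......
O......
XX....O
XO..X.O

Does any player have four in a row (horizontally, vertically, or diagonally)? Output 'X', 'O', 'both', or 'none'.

none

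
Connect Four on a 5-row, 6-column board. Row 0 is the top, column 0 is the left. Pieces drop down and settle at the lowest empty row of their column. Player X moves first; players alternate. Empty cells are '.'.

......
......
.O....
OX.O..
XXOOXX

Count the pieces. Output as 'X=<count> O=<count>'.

X=5 O=5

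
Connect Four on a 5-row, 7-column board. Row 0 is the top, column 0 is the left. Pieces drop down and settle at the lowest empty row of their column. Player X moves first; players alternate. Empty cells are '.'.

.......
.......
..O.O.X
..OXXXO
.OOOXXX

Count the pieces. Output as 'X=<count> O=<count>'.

X=7 O=7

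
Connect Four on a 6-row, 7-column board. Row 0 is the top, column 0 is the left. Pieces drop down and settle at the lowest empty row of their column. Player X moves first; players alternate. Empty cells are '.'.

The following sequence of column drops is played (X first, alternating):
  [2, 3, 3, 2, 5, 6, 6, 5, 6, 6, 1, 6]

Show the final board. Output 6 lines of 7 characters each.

Answer: .......
......O
......O
......X
..OX.OX
.XXO.XO

Derivation:
Move 1: X drops in col 2, lands at row 5
Move 2: O drops in col 3, lands at row 5
Move 3: X drops in col 3, lands at row 4
Move 4: O drops in col 2, lands at row 4
Move 5: X drops in col 5, lands at row 5
Move 6: O drops in col 6, lands at row 5
Move 7: X drops in col 6, lands at row 4
Move 8: O drops in col 5, lands at row 4
Move 9: X drops in col 6, lands at row 3
Move 10: O drops in col 6, lands at row 2
Move 11: X drops in col 1, lands at row 5
Move 12: O drops in col 6, lands at row 1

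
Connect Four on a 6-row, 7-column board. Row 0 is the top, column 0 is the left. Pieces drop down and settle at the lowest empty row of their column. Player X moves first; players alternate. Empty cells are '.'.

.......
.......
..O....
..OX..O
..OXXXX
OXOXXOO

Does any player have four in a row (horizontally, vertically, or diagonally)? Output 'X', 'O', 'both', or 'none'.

both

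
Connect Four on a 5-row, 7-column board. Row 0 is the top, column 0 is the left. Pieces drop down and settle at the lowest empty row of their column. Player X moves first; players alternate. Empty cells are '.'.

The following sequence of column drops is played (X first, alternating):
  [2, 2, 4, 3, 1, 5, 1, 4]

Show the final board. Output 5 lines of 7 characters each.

Answer: .......
.......
.......
.XO.O..
.XXOXO.

Derivation:
Move 1: X drops in col 2, lands at row 4
Move 2: O drops in col 2, lands at row 3
Move 3: X drops in col 4, lands at row 4
Move 4: O drops in col 3, lands at row 4
Move 5: X drops in col 1, lands at row 4
Move 6: O drops in col 5, lands at row 4
Move 7: X drops in col 1, lands at row 3
Move 8: O drops in col 4, lands at row 3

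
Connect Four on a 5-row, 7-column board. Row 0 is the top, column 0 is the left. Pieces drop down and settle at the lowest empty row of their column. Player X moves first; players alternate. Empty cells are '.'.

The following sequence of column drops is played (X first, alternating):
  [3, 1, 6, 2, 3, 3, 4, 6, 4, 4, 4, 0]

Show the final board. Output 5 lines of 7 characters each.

Move 1: X drops in col 3, lands at row 4
Move 2: O drops in col 1, lands at row 4
Move 3: X drops in col 6, lands at row 4
Move 4: O drops in col 2, lands at row 4
Move 5: X drops in col 3, lands at row 3
Move 6: O drops in col 3, lands at row 2
Move 7: X drops in col 4, lands at row 4
Move 8: O drops in col 6, lands at row 3
Move 9: X drops in col 4, lands at row 3
Move 10: O drops in col 4, lands at row 2
Move 11: X drops in col 4, lands at row 1
Move 12: O drops in col 0, lands at row 4

Answer: .......
....X..
...OO..
...XX.O
OOOXX.X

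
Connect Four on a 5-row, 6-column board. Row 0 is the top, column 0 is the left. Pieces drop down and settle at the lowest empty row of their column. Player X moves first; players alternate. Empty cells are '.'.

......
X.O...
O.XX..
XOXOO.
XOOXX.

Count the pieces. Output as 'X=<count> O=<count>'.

X=8 O=7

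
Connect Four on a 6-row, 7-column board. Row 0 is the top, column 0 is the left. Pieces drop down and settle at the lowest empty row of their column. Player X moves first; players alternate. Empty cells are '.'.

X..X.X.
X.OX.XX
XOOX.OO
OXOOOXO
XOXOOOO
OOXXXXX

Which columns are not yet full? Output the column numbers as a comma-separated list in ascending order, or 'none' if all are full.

col 0: top cell = 'X' → FULL
col 1: top cell = '.' → open
col 2: top cell = '.' → open
col 3: top cell = 'X' → FULL
col 4: top cell = '.' → open
col 5: top cell = 'X' → FULL
col 6: top cell = '.' → open

Answer: 1,2,4,6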